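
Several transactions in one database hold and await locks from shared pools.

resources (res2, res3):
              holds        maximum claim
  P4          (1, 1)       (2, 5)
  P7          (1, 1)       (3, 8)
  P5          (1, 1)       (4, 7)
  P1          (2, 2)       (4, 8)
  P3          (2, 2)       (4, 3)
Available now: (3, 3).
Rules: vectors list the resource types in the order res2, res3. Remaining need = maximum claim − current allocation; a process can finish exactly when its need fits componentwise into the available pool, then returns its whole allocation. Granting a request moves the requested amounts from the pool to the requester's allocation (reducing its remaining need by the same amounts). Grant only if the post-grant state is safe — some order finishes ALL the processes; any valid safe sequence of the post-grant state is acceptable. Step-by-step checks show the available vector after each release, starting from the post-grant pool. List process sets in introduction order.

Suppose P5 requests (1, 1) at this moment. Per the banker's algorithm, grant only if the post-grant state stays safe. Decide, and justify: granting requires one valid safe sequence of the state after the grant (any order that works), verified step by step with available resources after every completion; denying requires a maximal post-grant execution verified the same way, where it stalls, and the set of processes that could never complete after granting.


GRANT: granting preserves safety; a valid post-grant sequence is P3, P4, P5, P7, P1.
Key observation: the grant leaves (2, 2) free — enough for P3, whose release restarts the cascade.
Step-by-step check of the post-grant state:
  pool = (2, 2)
  run P3 (needs (2, 1), free (2, 2)); after release of (2, 2) the pool is (4, 4)
  run P4 (needs (1, 4), free (4, 4)); after release of (1, 1) the pool is (5, 5)
  run P5 (needs (2, 5), free (5, 5)); after release of (2, 2) the pool is (7, 7)
  run P7 (needs (2, 7), free (7, 7)); after release of (1, 1) the pool is (8, 8)
  run P1 (needs (2, 6), free (8, 8)); after release of (2, 2) the pool is (10, 10)


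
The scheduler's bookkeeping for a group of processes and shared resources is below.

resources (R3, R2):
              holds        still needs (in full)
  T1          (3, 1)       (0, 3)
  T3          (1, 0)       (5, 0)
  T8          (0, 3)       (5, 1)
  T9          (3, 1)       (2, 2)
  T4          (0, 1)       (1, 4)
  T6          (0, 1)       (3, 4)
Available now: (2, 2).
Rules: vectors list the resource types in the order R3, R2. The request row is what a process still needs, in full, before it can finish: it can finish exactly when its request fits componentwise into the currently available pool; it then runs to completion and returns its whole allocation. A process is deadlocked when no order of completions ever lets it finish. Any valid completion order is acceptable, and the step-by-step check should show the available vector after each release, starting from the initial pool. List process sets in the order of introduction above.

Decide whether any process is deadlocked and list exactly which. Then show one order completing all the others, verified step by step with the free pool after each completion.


The deadlocked set is empty.
Key observation: no deadlock: T9 fits now, and the freed resources carry the rest through.
The rest can finish in the order T9, T1, T8, T4, T3, T6. Verifying each step:
  pool = (2, 2)
  T9: need (2, 2) fits (2, 2); releases (3, 1), pool now (5, 3)
  T1: need (0, 3) fits (5, 3); releases (3, 1), pool now (8, 4)
  T8: need (5, 1) fits (8, 4); releases (0, 3), pool now (8, 7)
  T4: need (1, 4) fits (8, 7); releases (0, 1), pool now (8, 8)
  T3: need (5, 0) fits (8, 8); releases (1, 0), pool now (9, 8)
  T6: need (3, 4) fits (9, 8); releases (0, 1), pool now (9, 9)


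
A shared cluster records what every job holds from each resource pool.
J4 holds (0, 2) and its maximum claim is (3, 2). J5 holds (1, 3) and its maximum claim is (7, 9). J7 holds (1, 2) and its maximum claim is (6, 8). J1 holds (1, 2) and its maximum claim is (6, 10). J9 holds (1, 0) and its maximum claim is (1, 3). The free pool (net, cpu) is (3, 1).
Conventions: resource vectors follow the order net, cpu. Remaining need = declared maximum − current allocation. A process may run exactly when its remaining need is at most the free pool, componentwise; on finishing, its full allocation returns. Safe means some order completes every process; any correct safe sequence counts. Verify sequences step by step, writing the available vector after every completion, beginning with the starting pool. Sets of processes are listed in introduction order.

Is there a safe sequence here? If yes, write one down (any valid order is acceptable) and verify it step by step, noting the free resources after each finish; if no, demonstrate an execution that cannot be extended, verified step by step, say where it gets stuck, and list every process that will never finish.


UNSAFE.
Key observation: no order helps: past J4, J9, the free pool tops out at (4, 3), below what each blocked process needs in net.
Going as far as possible: J4, J9; after that, nothing fits. Step-by-step check:
  pool = (3, 1)
  J4 needs (3, 0) <= (3, 1) -> finishes; pool += (0, 2) = (3, 3)
  J9 needs (0, 3) <= (3, 3) -> finishes; pool += (1, 0) = (4, 3)
  J5 still needs (6, 6) but only (4, 3) is free — short on net and cpu
  J7 still needs (5, 6) but only (4, 3) is free — short on net and cpu
  J1 still needs (5, 8) but only (4, 3) is free — short on net and cpu
Never able to finish: J5, J7 and J1.


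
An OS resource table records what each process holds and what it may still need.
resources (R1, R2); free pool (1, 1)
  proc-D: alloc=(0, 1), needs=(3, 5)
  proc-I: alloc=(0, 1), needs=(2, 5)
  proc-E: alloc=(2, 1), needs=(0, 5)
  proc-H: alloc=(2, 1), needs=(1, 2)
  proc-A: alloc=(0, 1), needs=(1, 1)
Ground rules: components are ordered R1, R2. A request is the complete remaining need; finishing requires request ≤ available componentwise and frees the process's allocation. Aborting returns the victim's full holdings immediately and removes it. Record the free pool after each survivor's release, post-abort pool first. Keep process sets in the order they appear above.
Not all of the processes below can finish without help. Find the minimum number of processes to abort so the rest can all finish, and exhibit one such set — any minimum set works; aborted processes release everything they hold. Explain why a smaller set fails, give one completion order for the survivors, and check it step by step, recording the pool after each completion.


Abort proc-D and proc-I.
Key observation: the deadlocked proc-E becomes finishable only because proc-D and proc-I released (0, 2); it completes at step 3 below.
No one abort is enough; case by case: proc-D alone leaves proc-I blocked (short on R2); proc-I alone leaves proc-D blocked (short on R2); proc-E alone leaves proc-D blocked (short on R2); proc-H alone leaves proc-D blocked (short on R2); proc-A alone leaves proc-D blocked (short on R2).
Survivors finish in the order: proc-A, proc-H, proc-E. Check, step by step (pool after the aborts first):
  pool = (1, 3)
  proc-A: need (1, 1) fits (1, 3); releases (0, 1), pool now (1, 4)
  proc-H: need (1, 2) fits (1, 4); releases (2, 1), pool now (3, 5)
  proc-E: need (0, 5) fits (3, 5); releases (2, 1), pool now (5, 6)


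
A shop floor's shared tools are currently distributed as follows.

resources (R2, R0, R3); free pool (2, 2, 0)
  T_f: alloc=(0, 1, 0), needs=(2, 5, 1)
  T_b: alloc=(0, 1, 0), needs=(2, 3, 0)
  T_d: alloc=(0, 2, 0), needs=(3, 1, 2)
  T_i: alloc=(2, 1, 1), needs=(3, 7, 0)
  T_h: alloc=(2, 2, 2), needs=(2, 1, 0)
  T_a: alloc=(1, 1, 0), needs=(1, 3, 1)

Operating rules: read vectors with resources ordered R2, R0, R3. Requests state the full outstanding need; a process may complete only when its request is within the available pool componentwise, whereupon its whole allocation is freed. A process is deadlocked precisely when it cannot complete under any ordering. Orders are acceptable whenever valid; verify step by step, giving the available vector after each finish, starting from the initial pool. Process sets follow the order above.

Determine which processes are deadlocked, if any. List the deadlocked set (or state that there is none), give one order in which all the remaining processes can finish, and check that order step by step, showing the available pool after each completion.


The deadlocked set is empty.
Key observation: starting with T_h, each completion frees enough for the next — no one is permanently blocked.
The rest can finish in the order T_h, T_a, T_f, T_b, T_i, T_d. Check, step by step:
  pool = (2, 2, 0)
  T_h needs (2, 1, 0) <= (2, 2, 0) -> finishes; pool += (2, 2, 2) = (4, 4, 2)
  T_a needs (1, 3, 1) <= (4, 4, 2) -> finishes; pool += (1, 1, 0) = (5, 5, 2)
  T_f needs (2, 5, 1) <= (5, 5, 2) -> finishes; pool += (0, 1, 0) = (5, 6, 2)
  T_b needs (2, 3, 0) <= (5, 6, 2) -> finishes; pool += (0, 1, 0) = (5, 7, 2)
  T_i needs (3, 7, 0) <= (5, 7, 2) -> finishes; pool += (2, 1, 1) = (7, 8, 3)
  T_d needs (3, 1, 2) <= (7, 8, 3) -> finishes; pool += (0, 2, 0) = (7, 10, 3)


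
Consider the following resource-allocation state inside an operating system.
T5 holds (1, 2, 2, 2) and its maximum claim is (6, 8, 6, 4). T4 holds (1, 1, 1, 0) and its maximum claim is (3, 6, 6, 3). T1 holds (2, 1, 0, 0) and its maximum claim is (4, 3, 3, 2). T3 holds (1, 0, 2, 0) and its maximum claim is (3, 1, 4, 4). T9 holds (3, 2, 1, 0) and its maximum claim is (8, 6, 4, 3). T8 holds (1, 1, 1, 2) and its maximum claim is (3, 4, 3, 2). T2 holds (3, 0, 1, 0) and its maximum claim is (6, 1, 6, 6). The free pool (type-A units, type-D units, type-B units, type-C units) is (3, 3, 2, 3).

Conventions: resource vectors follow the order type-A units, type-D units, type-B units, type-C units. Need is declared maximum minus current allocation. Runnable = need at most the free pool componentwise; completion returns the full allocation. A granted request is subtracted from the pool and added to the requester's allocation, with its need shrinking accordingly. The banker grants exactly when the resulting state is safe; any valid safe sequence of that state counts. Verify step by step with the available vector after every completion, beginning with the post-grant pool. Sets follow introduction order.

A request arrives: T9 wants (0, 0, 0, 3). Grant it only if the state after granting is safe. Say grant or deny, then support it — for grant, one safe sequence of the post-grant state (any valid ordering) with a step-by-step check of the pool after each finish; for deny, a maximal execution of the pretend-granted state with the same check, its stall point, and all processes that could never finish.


GRANT: granting preserves safety; a valid post-grant sequence is T8, T1, T9, T5, T2, T3, T4.
Key observation: (3, 3, 2, 0) free after granting still covers T8 first, and each release covers the next.
Check on the post-grant state, step by step:
  pool = (3, 3, 2, 0)
  T8: need (2, 3, 2, 0) fits (3, 3, 2, 0); releases (1, 1, 1, 2), pool now (4, 4, 3, 2)
  T1: need (2, 2, 3, 2) fits (4, 4, 3, 2); releases (2, 1, 0, 0), pool now (6, 5, 3, 2)
  T9: need (5, 4, 3, 0) fits (6, 5, 3, 2); releases (3, 2, 1, 3), pool now (9, 7, 4, 5)
  T5: need (5, 6, 4, 2) fits (9, 7, 4, 5); releases (1, 2, 2, 2), pool now (10, 9, 6, 7)
  T2: need (3, 1, 5, 6) fits (10, 9, 6, 7); releases (3, 0, 1, 0), pool now (13, 9, 7, 7)
  T3: need (2, 1, 2, 4) fits (13, 9, 7, 7); releases (1, 0, 2, 0), pool now (14, 9, 9, 7)
  T4: need (2, 5, 5, 3) fits (14, 9, 9, 7); releases (1, 1, 1, 0), pool now (15, 10, 10, 7)


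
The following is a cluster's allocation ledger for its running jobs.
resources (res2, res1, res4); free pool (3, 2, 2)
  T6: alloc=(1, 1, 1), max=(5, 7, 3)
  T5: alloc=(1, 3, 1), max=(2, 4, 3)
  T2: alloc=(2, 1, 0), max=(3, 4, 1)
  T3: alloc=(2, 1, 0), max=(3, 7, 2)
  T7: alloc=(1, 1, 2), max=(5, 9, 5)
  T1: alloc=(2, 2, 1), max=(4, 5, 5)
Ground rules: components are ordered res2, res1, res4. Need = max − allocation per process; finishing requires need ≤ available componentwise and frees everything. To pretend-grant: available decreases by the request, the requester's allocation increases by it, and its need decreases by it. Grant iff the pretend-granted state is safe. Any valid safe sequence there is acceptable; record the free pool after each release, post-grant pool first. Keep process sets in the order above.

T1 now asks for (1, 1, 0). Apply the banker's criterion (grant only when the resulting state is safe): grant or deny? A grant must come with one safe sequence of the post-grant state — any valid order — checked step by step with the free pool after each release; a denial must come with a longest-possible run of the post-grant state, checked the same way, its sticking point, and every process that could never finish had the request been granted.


DENY: after the grant no complete ordering would exist.
Key observation: after T5, T2 the pool peaks at (5, 5, 3), and each blocked process is short somewhere: T6 on res1; T3 on res1; T7 on res1; T1 on res4.
After a pretend grant, a maximal execution: T5, T2 — then nothing else fits. Step-by-step check:
  pool = (2, 1, 2)
  run T5 (needs (1, 1, 2), free (2, 1, 2)); after release of (1, 3, 1) the pool is (3, 4, 3)
  run T2 (needs (1, 3, 1), free (3, 4, 3)); after release of (2, 1, 0) the pool is (5, 5, 3)
  blocked: T6 wants (4, 6, 2), pool (5, 5, 3) — not enough res1
  blocked: T3 wants (1, 6, 2), pool (5, 5, 3) — not enough res1
  blocked: T7 wants (4, 8, 3), pool (5, 5, 3) — not enough res1
  blocked: T1 wants (1, 2, 4), pool (5, 5, 3) — not enough res4
Post-grant, the permanently blocked set is T6, T3, T7 and T1.


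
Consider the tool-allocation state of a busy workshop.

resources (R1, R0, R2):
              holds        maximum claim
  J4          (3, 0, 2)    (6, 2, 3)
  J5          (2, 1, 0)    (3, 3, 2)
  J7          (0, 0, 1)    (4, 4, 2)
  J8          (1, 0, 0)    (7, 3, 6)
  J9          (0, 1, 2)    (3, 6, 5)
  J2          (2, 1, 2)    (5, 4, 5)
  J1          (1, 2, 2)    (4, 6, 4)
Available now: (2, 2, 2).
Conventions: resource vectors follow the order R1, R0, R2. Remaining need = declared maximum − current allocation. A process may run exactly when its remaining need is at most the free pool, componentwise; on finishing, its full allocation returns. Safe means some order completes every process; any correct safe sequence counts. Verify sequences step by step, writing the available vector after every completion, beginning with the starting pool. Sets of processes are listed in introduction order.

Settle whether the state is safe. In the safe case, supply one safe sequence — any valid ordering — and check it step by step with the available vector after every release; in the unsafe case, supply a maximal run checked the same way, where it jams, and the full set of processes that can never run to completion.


The state is SAFE; one workable sequence: J5, J4, J2, J7, J1, J9, J8.
Key observation: the first exact fit in this order is J5 — it needs (1, 2, 2) with (2, 2, 2) free, meeting a requested resource to the last unit.
Step-by-step check:
  pool = (2, 2, 2)
  J5: need (1, 2, 2) fits (2, 2, 2); releases (2, 1, 0), pool now (4, 3, 2)
  J4: need (3, 2, 1) fits (4, 3, 2); releases (3, 0, 2), pool now (7, 3, 4)
  J2: need (3, 3, 3) fits (7, 3, 4); releases (2, 1, 2), pool now (9, 4, 6)
  J7: need (4, 4, 1) fits (9, 4, 6); releases (0, 0, 1), pool now (9, 4, 7)
  J1: need (3, 4, 2) fits (9, 4, 7); releases (1, 2, 2), pool now (10, 6, 9)
  J9: need (3, 5, 3) fits (10, 6, 9); releases (0, 1, 2), pool now (10, 7, 11)
  J8: need (6, 3, 6) fits (10, 7, 11); releases (1, 0, 0), pool now (11, 7, 11)


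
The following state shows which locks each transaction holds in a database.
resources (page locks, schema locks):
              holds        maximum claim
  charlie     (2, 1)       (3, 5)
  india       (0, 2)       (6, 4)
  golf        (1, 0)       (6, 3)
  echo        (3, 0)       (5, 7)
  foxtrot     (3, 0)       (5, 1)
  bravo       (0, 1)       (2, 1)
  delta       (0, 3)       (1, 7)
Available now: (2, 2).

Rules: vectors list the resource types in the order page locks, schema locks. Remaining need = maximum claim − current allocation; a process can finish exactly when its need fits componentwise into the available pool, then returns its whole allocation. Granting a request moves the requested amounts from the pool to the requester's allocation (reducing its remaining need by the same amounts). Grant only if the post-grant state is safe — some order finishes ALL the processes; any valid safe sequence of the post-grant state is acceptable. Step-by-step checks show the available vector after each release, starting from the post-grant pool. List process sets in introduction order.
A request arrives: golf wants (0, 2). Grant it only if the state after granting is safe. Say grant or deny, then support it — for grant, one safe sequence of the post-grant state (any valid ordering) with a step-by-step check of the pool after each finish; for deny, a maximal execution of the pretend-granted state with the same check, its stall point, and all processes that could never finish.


GRANT: granting preserves safety; a valid post-grant sequence is bravo, foxtrot, golf, india, charlie, delta, echo.
Key observation: with (2, 0) left after the transfer, bravo can run at once — the state stays safe.
Check on the post-grant state, step by step:
  pool = (2, 0)
  bravo: need (2, 0) fits (2, 0); releases (0, 1), pool now (2, 1)
  foxtrot: need (2, 1) fits (2, 1); releases (3, 0), pool now (5, 1)
  golf: need (5, 1) fits (5, 1); releases (1, 2), pool now (6, 3)
  india: need (6, 2) fits (6, 3); releases (0, 2), pool now (6, 5)
  charlie: need (1, 4) fits (6, 5); releases (2, 1), pool now (8, 6)
  delta: need (1, 4) fits (8, 6); releases (0, 3), pool now (8, 9)
  echo: need (2, 7) fits (8, 9); releases (3, 0), pool now (11, 9)


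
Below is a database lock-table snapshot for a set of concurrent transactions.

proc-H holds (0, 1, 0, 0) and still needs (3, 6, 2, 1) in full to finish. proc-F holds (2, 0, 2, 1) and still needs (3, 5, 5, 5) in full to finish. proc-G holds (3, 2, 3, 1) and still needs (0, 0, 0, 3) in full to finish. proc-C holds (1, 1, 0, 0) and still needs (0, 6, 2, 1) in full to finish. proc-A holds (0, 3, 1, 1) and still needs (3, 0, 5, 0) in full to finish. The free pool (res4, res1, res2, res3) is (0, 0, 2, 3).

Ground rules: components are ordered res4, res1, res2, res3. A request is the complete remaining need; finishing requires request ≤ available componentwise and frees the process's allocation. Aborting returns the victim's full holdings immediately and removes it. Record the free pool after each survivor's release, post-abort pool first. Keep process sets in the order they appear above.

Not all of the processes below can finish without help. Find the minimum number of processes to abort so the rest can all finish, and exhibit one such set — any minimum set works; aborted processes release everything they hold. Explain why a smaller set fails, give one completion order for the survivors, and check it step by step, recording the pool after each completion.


Minimum abort set: proc-C.
Key observation: the deadlocked proc-H becomes finishable only because proc-C released (1, 1, 0, 0); it completes at step 3 below.
No smaller set exists: with zero aborts the deadlock remains.
Survivors finish in the order: proc-G, proc-A, proc-H, proc-F. Check, step by step (pool after the aborts first):
  pool = (1, 1, 2, 3)
  run proc-G (needs (0, 0, 0, 3), free (1, 1, 2, 3)); after release of (3, 2, 3, 1) the pool is (4, 3, 5, 4)
  run proc-A (needs (3, 0, 5, 0), free (4, 3, 5, 4)); after release of (0, 3, 1, 1) the pool is (4, 6, 6, 5)
  run proc-H (needs (3, 6, 2, 1), free (4, 6, 6, 5)); after release of (0, 1, 0, 0) the pool is (4, 7, 6, 5)
  run proc-F (needs (3, 5, 5, 5), free (4, 7, 6, 5)); after release of (2, 0, 2, 1) the pool is (6, 7, 8, 6)


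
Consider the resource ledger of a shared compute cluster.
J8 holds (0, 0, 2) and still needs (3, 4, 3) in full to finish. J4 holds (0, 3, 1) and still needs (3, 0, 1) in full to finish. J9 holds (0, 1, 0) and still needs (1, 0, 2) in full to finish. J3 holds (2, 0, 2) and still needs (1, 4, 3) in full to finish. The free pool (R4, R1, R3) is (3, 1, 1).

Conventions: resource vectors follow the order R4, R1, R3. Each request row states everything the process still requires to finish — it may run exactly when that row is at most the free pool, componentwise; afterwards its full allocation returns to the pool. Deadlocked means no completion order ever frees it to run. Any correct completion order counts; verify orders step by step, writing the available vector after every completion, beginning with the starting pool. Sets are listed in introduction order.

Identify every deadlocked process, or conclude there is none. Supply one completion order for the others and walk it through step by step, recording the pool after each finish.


The deadlocked set is J8 and J3.
Key observation: after J4, J9 complete, (3, 5, 2) is the best the pool ever gets, yet each leftover process wants more R3.
A valid finishing order for the others: J4, J9. Walking it through:
  pool = (3, 1, 1)
  run J4 (needs (3, 0, 1), free (3, 1, 1)); after release of (0, 3, 1) the pool is (3, 4, 2)
  run J9 (needs (1, 0, 2), free (3, 4, 2)); after release of (0, 1, 0) the pool is (3, 5, 2)
The blocked processes can never fit:
  J8 cannot run: need (3, 4, 3) vs free (3, 5, 2) (insufficient R3)
  J3 cannot run: need (1, 4, 3) vs free (3, 5, 2) (insufficient R3)


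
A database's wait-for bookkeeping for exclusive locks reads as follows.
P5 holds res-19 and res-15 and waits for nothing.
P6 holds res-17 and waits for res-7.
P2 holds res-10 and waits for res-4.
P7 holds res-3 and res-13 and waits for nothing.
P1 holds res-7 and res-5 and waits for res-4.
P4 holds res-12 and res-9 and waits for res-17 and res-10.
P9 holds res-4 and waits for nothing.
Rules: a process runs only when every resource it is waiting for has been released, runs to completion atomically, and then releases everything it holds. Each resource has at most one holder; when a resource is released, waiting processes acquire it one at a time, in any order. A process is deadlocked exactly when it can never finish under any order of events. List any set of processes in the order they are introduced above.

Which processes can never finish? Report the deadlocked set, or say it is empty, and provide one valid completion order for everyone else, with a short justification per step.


No process is deadlocked.
Key observation: although several processes wait, no cycle exists — each chain bottoms out at a free runner.
A valid finishing order for the others: P9, P1, P5, P6, P2, P7, P4.
Step-by-step check:
  run P9 (it waits on nothing); releases res-4
  P1 waits on res-4 — all released -> runs and releases res-7 and res-5
  run P5 (it waits on nothing); releases res-19 and res-15
  P6 waits on res-7 — all released -> runs and releases res-17
  P2 waits on res-4 — all released -> runs and releases res-10
  run P7 (it waits on nothing); releases res-3 and res-13
  P4 waits on res-17 and res-10 — all released -> runs and releases res-12 and res-9


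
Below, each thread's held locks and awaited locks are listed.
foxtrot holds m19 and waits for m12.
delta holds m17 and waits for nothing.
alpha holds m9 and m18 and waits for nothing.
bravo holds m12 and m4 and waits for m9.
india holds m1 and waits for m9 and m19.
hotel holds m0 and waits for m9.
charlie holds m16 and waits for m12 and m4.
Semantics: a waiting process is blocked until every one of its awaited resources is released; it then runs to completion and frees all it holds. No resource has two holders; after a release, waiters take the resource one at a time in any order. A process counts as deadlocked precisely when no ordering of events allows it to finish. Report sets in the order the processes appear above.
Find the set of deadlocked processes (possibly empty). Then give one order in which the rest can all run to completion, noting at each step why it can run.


No process is deadlocked.
Key observation: every chain of waits terminates; starting from the processes that wait on nothing, all the rest unlock in turn.
A valid finishing order for the others: alpha, bravo, foxtrot, india, charlie, hotel, delta.
Verifying each step:
  run alpha (it waits on nothing); releases m9 and m18
  bravo: everything it awaited (m9) is free; runs, freeing m12 and m4
  foxtrot: everything it awaited (m12) is free; runs, freeing m19
  india: everything it awaited (m9 and m19) is free; runs, freeing m1
  charlie: everything it awaited (m12 and m4) is free; runs, freeing m16
  hotel: everything it awaited (m9) is free; runs, freeing m0
  run delta (it waits on nothing); releases m17


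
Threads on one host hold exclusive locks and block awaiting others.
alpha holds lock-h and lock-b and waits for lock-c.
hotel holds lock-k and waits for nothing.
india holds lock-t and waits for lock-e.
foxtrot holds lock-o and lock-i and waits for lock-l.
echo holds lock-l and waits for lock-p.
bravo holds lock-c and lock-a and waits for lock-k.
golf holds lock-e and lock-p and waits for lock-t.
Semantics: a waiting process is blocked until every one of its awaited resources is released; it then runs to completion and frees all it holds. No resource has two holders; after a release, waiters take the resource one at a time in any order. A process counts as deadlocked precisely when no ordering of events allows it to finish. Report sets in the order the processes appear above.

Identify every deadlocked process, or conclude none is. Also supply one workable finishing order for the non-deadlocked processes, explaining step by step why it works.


Deadlocked set: india, foxtrot, echo and golf.
Key observation: the wait chain closes on itself along india -> golf -> india; foxtrot and echo wait into the deadlock from upstream.
One completion order for the rest: hotel, bravo, alpha.
Verifying each step:
  hotel: no waits; runs immediately, freeing lock-k
  bravo waits on lock-k — all released -> runs and releases lock-c and lock-a
  alpha waits on lock-c — all released -> runs and releases lock-h and lock-b


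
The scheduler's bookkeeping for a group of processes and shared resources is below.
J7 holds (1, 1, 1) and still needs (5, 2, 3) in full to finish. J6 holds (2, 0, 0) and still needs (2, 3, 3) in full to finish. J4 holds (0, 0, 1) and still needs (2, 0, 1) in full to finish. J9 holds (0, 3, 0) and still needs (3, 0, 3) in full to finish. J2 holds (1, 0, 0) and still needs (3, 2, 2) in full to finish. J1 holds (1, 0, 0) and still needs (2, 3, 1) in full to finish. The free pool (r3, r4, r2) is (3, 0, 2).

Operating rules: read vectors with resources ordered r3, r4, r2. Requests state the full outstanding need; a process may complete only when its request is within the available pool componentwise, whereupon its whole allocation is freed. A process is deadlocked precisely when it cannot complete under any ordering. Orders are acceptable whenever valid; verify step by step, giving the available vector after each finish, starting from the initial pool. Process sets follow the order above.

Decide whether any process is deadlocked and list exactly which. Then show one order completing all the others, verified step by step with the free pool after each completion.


Nothing here is deadlocked.
Key observation: J4 fits the free pool immediately, and its release cascades until everyone finishes.
A valid finishing order for the others: J4, J9, J6, J1, J7, J2. Check, step by step:
  pool = (3, 0, 2)
  J4: need (2, 0, 1) fits (3, 0, 2); releases (0, 0, 1), pool now (3, 0, 3)
  J9: need (3, 0, 3) fits (3, 0, 3); releases (0, 3, 0), pool now (3, 3, 3)
  J6: need (2, 3, 3) fits (3, 3, 3); releases (2, 0, 0), pool now (5, 3, 3)
  J1: need (2, 3, 1) fits (5, 3, 3); releases (1, 0, 0), pool now (6, 3, 3)
  J7: need (5, 2, 3) fits (6, 3, 3); releases (1, 1, 1), pool now (7, 4, 4)
  J2: need (3, 2, 2) fits (7, 4, 4); releases (1, 0, 0), pool now (8, 4, 4)


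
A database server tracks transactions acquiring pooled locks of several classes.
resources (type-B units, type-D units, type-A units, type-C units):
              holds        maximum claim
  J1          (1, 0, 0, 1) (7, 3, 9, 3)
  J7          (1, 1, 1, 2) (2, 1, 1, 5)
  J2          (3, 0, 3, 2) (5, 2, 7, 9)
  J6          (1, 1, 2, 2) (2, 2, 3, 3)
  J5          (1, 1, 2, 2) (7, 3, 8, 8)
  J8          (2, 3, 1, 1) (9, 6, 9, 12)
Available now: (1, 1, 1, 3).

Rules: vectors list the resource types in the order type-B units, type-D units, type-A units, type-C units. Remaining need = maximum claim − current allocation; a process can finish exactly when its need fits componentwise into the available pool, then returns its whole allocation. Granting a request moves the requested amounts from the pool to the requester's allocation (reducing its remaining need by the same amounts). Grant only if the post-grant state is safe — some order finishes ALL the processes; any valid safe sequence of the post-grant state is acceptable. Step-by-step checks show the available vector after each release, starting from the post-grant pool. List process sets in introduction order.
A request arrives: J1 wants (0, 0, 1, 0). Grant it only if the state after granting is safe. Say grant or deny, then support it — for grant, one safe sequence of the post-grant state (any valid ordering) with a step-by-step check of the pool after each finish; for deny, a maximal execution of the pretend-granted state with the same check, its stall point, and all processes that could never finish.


DENY — the pretend-granted state is unsafe.
Key observation: once J7, J6 finish, the pool peaks at (3, 3, 3, 7) — and every remaining process still needs more type-A units than that.
After a pretend grant, a maximal execution: J7, J6 — then nothing else fits. Check, step by step:
  pool = (1, 1, 0, 3)
  J7 needs (1, 0, 0, 3) <= (1, 1, 0, 3) -> finishes; pool += (1, 1, 1, 2) = (2, 2, 1, 5)
  J6 needs (1, 1, 1, 1) <= (2, 2, 1, 5) -> finishes; pool += (1, 1, 2, 2) = (3, 3, 3, 7)
  J1 cannot run: need (6, 3, 8, 2) vs free (3, 3, 3, 7) (insufficient type-B units and type-A units)
  J2 cannot run: need (2, 2, 4, 7) vs free (3, 3, 3, 7) (insufficient type-A units)
  J5 cannot run: need (6, 2, 6, 6) vs free (3, 3, 3, 7) (insufficient type-B units and type-A units)
  J8 cannot run: need (7, 3, 8, 11) vs free (3, 3, 3, 7) (insufficient type-B units, type-A units and type-C units)
Post-grant, the permanently blocked set is J1, J2, J5 and J8.


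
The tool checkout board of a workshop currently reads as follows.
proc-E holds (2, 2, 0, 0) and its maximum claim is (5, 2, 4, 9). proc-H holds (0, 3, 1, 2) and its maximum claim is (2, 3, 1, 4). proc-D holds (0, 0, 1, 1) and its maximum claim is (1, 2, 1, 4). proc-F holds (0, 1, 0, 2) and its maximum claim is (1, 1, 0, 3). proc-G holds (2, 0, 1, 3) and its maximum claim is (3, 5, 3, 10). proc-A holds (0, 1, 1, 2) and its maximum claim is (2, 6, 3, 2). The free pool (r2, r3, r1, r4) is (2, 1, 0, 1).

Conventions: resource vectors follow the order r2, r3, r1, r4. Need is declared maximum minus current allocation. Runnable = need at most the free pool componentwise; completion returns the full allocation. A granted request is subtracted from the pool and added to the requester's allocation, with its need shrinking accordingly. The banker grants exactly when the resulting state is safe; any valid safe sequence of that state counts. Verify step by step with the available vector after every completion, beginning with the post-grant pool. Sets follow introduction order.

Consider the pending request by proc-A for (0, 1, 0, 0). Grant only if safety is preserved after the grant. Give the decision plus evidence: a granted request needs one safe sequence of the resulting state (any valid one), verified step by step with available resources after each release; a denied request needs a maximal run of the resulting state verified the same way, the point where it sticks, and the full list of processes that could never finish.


GRANT: granting preserves safety; a valid post-grant sequence is proc-F, proc-H, proc-D, proc-A, proc-G, proc-E.
Key observation: the grant leaves (2, 0, 0, 1) free — enough for proc-F, whose release restarts the cascade.
Verifying the post-grant state step by step:
  pool = (2, 0, 0, 1)
  run proc-F (needs (1, 0, 0, 1), free (2, 0, 0, 1)); after release of (0, 1, 0, 2) the pool is (2, 1, 0, 3)
  run proc-H (needs (2, 0, 0, 2), free (2, 1, 0, 3)); after release of (0, 3, 1, 2) the pool is (2, 4, 1, 5)
  run proc-D (needs (1, 2, 0, 3), free (2, 4, 1, 5)); after release of (0, 0, 1, 1) the pool is (2, 4, 2, 6)
  run proc-A (needs (2, 4, 2, 0), free (2, 4, 2, 6)); after release of (0, 2, 1, 2) the pool is (2, 6, 3, 8)
  run proc-G (needs (1, 5, 2, 7), free (2, 6, 3, 8)); after release of (2, 0, 1, 3) the pool is (4, 6, 4, 11)
  run proc-E (needs (3, 0, 4, 9), free (4, 6, 4, 11)); after release of (2, 2, 0, 0) the pool is (6, 8, 4, 11)


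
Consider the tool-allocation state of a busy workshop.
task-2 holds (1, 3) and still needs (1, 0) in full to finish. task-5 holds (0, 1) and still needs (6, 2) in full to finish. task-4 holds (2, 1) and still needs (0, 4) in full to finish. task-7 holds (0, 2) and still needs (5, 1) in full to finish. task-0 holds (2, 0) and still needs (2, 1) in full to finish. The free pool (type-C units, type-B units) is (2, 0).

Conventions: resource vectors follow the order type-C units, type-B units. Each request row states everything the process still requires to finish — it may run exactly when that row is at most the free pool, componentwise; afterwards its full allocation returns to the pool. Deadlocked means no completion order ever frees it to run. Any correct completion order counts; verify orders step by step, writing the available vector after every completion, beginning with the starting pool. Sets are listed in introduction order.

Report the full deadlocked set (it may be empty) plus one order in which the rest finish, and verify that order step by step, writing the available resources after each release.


No process is deadlocked.
Key observation: task-2 can run right away; the returned allocation unlocks the remaining processes in turn.
One completion order for the rest: task-2, task-0, task-7, task-4, task-5. Verifying each step:
  pool = (2, 0)
  task-2: need (1, 0) fits (2, 0); releases (1, 3), pool now (3, 3)
  task-0: need (2, 1) fits (3, 3); releases (2, 0), pool now (5, 3)
  task-7: need (5, 1) fits (5, 3); releases (0, 2), pool now (5, 5)
  task-4: need (0, 4) fits (5, 5); releases (2, 1), pool now (7, 6)
  task-5: need (6, 2) fits (7, 6); releases (0, 1), pool now (7, 7)


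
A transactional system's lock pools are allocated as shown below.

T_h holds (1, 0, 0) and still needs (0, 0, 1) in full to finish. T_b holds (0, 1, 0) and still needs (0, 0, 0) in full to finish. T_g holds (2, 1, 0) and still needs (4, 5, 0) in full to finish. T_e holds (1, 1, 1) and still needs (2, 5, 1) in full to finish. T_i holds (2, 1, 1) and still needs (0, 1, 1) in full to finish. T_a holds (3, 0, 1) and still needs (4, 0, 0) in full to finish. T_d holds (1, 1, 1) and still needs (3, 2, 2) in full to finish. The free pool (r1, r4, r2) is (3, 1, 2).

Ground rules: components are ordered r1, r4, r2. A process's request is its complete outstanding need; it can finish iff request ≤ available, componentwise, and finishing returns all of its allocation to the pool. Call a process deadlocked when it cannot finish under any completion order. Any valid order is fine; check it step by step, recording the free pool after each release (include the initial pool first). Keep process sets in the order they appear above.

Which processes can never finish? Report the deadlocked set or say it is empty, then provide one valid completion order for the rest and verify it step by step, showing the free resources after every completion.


Deadlocked set: T_g and T_e.
Key observation: no order helps: past T_i, T_a, T_b, T_h, T_d, the free pool tops out at (10, 4, 5), below what each blocked process needs in r4.
The rest can finish in the order T_i, T_a, T_b, T_h, T_d. Walking it through:
  pool = (3, 1, 2)
  T_i needs (0, 1, 1) <= (3, 1, 2) -> finishes; pool += (2, 1, 1) = (5, 2, 3)
  T_a needs (4, 0, 0) <= (5, 2, 3) -> finishes; pool += (3, 0, 1) = (8, 2, 4)
  T_b needs (0, 0, 0) <= (8, 2, 4) -> finishes; pool += (0, 1, 0) = (8, 3, 4)
  T_h needs (0, 0, 1) <= (8, 3, 4) -> finishes; pool += (1, 0, 0) = (9, 3, 4)
  T_d needs (3, 2, 2) <= (9, 3, 4) -> finishes; pool += (1, 1, 1) = (10, 4, 5)
The stuck group stays short no matter what:
  T_g still needs (4, 5, 0) but only (10, 4, 5) is free — short on r4
  T_e still needs (2, 5, 1) but only (10, 4, 5) is free — short on r4


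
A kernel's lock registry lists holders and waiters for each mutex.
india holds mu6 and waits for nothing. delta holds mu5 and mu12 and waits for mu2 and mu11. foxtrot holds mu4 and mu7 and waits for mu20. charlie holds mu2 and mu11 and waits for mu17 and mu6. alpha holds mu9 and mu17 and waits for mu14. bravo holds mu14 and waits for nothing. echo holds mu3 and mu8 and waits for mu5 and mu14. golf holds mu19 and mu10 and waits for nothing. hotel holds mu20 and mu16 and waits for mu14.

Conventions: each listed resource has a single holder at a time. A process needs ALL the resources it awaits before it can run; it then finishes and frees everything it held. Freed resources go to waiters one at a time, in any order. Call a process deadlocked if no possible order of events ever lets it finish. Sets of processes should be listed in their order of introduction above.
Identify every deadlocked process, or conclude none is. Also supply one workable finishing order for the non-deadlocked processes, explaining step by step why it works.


No process is deadlocked.
Key observation: the wait relation is loop-free; peeling off processes with no waits unwinds the whole state.
A valid finishing order for the others: bravo, india, alpha, charlie, golf, hotel, delta, echo, foxtrot.
Verifying each step:
  bravo waits on nothing -> runs at once and releases mu14
  india waits on nothing -> runs at once and releases mu6
  alpha waits on mu14 — all released -> runs and releases mu9 and mu17
  charlie waits on mu17 and mu6 — all released -> runs and releases mu2 and mu11
  golf waits on nothing -> runs at once and releases mu19 and mu10
  hotel waits on mu14 — all released -> runs and releases mu20 and mu16
  delta waits on mu2 and mu11 — all released -> runs and releases mu5 and mu12
  echo waits on mu5 and mu14 — all released -> runs and releases mu3 and mu8
  foxtrot waits on mu20 — all released -> runs and releases mu4 and mu7


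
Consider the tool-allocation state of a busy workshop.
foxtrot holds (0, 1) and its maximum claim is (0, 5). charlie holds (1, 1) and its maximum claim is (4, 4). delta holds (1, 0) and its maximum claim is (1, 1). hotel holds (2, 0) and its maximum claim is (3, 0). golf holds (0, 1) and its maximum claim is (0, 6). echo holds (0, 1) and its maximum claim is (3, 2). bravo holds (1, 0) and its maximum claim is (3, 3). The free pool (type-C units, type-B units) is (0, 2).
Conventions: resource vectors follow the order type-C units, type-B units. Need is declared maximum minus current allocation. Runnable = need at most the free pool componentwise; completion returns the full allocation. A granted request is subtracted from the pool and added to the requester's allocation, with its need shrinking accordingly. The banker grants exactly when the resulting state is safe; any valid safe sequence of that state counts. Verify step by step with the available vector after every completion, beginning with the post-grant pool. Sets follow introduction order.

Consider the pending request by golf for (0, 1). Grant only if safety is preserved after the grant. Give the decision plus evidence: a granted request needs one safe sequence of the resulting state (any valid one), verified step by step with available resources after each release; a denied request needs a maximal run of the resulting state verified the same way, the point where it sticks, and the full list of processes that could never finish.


DENY — the pretend-granted state is unsafe.
Key observation: type-B units is the bottleneck — with delta, hotel, echo done the pool holds (3, 2), short of every remaining need.
After a pretend grant, a maximal execution: delta, hotel, echo — then nothing else fits. Check, step by step:
  pool = (0, 1)
  delta: need (0, 1) fits (0, 1); releases (1, 0), pool now (1, 1)
  hotel: need (1, 0) fits (1, 1); releases (2, 0), pool now (3, 1)
  echo: need (3, 1) fits (3, 1); releases (0, 1), pool now (3, 2)
  blocked: foxtrot wants (0, 4), pool (3, 2) — not enough type-B units
  blocked: charlie wants (3, 3), pool (3, 2) — not enough type-B units
  blocked: golf wants (0, 4), pool (3, 2) — not enough type-B units
  blocked: bravo wants (2, 3), pool (3, 2) — not enough type-B units
Post-grant, the permanently blocked set is foxtrot, charlie, golf and bravo.
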